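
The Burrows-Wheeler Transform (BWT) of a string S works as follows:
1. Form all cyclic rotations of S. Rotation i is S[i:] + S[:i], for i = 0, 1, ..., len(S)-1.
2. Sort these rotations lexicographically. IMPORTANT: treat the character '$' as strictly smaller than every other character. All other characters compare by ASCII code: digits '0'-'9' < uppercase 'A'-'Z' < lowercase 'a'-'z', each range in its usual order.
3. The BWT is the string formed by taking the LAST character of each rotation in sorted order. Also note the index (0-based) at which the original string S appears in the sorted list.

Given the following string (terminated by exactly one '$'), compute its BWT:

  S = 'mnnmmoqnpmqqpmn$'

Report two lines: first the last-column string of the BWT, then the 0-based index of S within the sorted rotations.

All 16 rotations (rotation i = S[i:]+S[:i]):
  rot[0] = mnnmmoqnpmqqpmn$
  rot[1] = nnmmoqnpmqqpmn$m
  rot[2] = nmmoqnpmqqpmn$mn
  rot[3] = mmoqnpmqqpmn$mnn
  rot[4] = moqnpmqqpmn$mnnm
  rot[5] = oqnpmqqpmn$mnnmm
  rot[6] = qnpmqqpmn$mnnmmo
  rot[7] = npmqqpmn$mnnmmoq
  rot[8] = pmqqpmn$mnnmmoqn
  rot[9] = mqqpmn$mnnmmoqnp
  rot[10] = qqpmn$mnnmmoqnpm
  rot[11] = qpmn$mnnmmoqnpmq
  rot[12] = pmn$mnnmmoqnpmqq
  rot[13] = mn$mnnmmoqnpmqqp
  rot[14] = n$mnnmmoqnpmqqpm
  rot[15] = $mnnmmoqnpmqqpmn
Sorted (with $ < everything):
  sorted[0] = $mnnmmoqnpmqqpmn  (last char: 'n')
  sorted[1] = mmoqnpmqqpmn$mnn  (last char: 'n')
  sorted[2] = mn$mnnmmoqnpmqqp  (last char: 'p')
  sorted[3] = mnnmmoqnpmqqpmn$  (last char: '$')
  sorted[4] = moqnpmqqpmn$mnnm  (last char: 'm')
  sorted[5] = mqqpmn$mnnmmoqnp  (last char: 'p')
  sorted[6] = n$mnnmmoqnpmqqpm  (last char: 'm')
  sorted[7] = nmmoqnpmqqpmn$mn  (last char: 'n')
  sorted[8] = nnmmoqnpmqqpmn$m  (last char: 'm')
  sorted[9] = npmqqpmn$mnnmmoq  (last char: 'q')
  sorted[10] = oqnpmqqpmn$mnnmm  (last char: 'm')
  sorted[11] = pmn$mnnmmoqnpmqq  (last char: 'q')
  sorted[12] = pmqqpmn$mnnmmoqn  (last char: 'n')
  sorted[13] = qnpmqqpmn$mnnmmo  (last char: 'o')
  sorted[14] = qpmn$mnnmmoqnpmq  (last char: 'q')
  sorted[15] = qqpmn$mnnmmoqnpm  (last char: 'm')
Last column: nnp$mpmnmqmqnoqm
Original string S is at sorted index 3

Answer: nnp$mpmnmqmqnoqm
3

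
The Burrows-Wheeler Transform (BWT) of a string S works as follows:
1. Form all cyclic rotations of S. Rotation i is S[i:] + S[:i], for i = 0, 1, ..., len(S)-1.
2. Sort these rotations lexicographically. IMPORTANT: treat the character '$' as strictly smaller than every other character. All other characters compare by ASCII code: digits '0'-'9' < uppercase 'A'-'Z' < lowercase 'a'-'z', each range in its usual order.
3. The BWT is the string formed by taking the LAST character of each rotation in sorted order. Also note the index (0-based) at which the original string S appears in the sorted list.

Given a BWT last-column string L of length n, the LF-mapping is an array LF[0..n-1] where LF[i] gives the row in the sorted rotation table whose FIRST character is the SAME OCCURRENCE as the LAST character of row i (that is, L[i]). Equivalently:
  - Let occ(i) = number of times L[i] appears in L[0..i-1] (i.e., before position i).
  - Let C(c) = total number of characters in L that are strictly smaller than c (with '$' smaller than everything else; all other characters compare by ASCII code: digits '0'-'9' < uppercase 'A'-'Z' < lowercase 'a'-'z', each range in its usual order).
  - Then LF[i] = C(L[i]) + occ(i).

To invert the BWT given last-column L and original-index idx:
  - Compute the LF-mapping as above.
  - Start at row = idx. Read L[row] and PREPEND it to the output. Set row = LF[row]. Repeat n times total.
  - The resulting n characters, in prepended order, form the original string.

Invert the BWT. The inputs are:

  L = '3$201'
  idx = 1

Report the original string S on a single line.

LF mapping: 4 0 3 1 2
Walk LF starting at row 1, prepending L[row]:
  step 1: row=1, L[1]='$', prepend. Next row=LF[1]=0
  step 2: row=0, L[0]='3', prepend. Next row=LF[0]=4
  step 3: row=4, L[4]='1', prepend. Next row=LF[4]=2
  step 4: row=2, L[2]='2', prepend. Next row=LF[2]=3
  step 5: row=3, L[3]='0', prepend. Next row=LF[3]=1
Reversed output: 0213$

Answer: 0213$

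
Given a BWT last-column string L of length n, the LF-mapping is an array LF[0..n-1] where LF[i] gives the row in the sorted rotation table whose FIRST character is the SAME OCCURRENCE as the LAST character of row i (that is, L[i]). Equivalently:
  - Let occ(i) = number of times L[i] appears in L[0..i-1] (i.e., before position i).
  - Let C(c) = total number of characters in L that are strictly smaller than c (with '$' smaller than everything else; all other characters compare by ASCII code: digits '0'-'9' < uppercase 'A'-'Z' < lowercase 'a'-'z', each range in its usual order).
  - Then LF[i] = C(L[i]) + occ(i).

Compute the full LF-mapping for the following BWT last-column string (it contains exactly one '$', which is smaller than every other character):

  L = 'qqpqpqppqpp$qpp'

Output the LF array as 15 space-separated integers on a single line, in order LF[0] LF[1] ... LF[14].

Char counts: '$':1, 'p':8, 'q':6
C (first-col start): C('$')=0, C('p')=1, C('q')=9
L[0]='q': occ=0, LF[0]=C('q')+0=9+0=9
L[1]='q': occ=1, LF[1]=C('q')+1=9+1=10
L[2]='p': occ=0, LF[2]=C('p')+0=1+0=1
L[3]='q': occ=2, LF[3]=C('q')+2=9+2=11
L[4]='p': occ=1, LF[4]=C('p')+1=1+1=2
L[5]='q': occ=3, LF[5]=C('q')+3=9+3=12
L[6]='p': occ=2, LF[6]=C('p')+2=1+2=3
L[7]='p': occ=3, LF[7]=C('p')+3=1+3=4
L[8]='q': occ=4, LF[8]=C('q')+4=9+4=13
L[9]='p': occ=4, LF[9]=C('p')+4=1+4=5
L[10]='p': occ=5, LF[10]=C('p')+5=1+5=6
L[11]='$': occ=0, LF[11]=C('$')+0=0+0=0
L[12]='q': occ=5, LF[12]=C('q')+5=9+5=14
L[13]='p': occ=6, LF[13]=C('p')+6=1+6=7
L[14]='p': occ=7, LF[14]=C('p')+7=1+7=8

Answer: 9 10 1 11 2 12 3 4 13 5 6 0 14 7 8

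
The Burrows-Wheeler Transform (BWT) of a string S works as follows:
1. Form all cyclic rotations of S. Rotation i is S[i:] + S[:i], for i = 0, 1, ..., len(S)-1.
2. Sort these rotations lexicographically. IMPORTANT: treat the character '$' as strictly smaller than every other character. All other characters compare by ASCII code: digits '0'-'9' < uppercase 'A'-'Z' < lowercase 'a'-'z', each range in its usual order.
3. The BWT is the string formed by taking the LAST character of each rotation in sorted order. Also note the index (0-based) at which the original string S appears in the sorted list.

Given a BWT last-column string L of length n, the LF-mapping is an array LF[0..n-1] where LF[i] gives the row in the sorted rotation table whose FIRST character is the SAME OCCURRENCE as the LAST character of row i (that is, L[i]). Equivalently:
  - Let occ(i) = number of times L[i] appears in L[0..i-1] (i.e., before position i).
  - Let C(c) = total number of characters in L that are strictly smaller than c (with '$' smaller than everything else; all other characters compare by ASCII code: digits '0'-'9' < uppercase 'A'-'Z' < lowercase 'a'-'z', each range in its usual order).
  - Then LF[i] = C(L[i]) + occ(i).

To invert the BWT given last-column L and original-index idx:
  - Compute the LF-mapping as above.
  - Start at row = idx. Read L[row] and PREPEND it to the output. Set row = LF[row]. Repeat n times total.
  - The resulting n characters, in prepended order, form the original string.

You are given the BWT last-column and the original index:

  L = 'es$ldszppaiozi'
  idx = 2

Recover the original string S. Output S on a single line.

LF mapping: 3 10 0 6 2 11 12 8 9 1 4 7 13 5
Walk LF starting at row 2, prepending L[row]:
  step 1: row=2, L[2]='$', prepend. Next row=LF[2]=0
  step 2: row=0, L[0]='e', prepend. Next row=LF[0]=3
  step 3: row=3, L[3]='l', prepend. Next row=LF[3]=6
  step 4: row=6, L[6]='z', prepend. Next row=LF[6]=12
  step 5: row=12, L[12]='z', prepend. Next row=LF[12]=13
  step 6: row=13, L[13]='i', prepend. Next row=LF[13]=5
  step 7: row=5, L[5]='s', prepend. Next row=LF[5]=11
  step 8: row=11, L[11]='o', prepend. Next row=LF[11]=7
  step 9: row=7, L[7]='p', prepend. Next row=LF[7]=8
  step 10: row=8, L[8]='p', prepend. Next row=LF[8]=9
  step 11: row=9, L[9]='a', prepend. Next row=LF[9]=1
  step 12: row=1, L[1]='s', prepend. Next row=LF[1]=10
  step 13: row=10, L[10]='i', prepend. Next row=LF[10]=4
  step 14: row=4, L[4]='d', prepend. Next row=LF[4]=2
Reversed output: disapposizzle$

Answer: disapposizzle$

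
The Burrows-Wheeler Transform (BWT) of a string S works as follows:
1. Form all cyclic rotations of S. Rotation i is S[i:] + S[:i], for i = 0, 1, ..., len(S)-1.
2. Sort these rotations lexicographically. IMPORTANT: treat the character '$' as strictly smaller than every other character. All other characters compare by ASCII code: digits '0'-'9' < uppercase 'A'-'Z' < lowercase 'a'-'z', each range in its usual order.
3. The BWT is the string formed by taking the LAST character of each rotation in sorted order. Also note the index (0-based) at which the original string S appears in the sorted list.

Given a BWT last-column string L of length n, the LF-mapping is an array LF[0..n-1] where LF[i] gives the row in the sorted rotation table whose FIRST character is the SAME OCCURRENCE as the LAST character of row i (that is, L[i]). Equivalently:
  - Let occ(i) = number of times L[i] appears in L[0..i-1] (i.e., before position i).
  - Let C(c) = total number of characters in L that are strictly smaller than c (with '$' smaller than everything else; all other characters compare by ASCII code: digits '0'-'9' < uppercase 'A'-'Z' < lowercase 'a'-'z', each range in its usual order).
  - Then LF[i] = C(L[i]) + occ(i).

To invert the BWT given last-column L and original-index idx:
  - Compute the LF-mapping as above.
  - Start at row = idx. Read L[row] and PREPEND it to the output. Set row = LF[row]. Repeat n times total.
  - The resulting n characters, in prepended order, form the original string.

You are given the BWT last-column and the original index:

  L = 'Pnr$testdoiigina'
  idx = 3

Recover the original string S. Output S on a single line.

LF mapping: 1 9 12 0 14 4 13 15 3 11 6 7 5 8 10 2
Walk LF starting at row 3, prepending L[row]:
  step 1: row=3, L[3]='$', prepend. Next row=LF[3]=0
  step 2: row=0, L[0]='P', prepend. Next row=LF[0]=1
  step 3: row=1, L[1]='n', prepend. Next row=LF[1]=9
  step 4: row=9, L[9]='o', prepend. Next row=LF[9]=11
  step 5: row=11, L[11]='i', prepend. Next row=LF[11]=7
  step 6: row=7, L[7]='t', prepend. Next row=LF[7]=15
  step 7: row=15, L[15]='a', prepend. Next row=LF[15]=2
  step 8: row=2, L[2]='r', prepend. Next row=LF[2]=12
  step 9: row=12, L[12]='g', prepend. Next row=LF[12]=5
  step 10: row=5, L[5]='e', prepend. Next row=LF[5]=4
  step 11: row=4, L[4]='t', prepend. Next row=LF[4]=14
  step 12: row=14, L[14]='n', prepend. Next row=LF[14]=10
  step 13: row=10, L[10]='i', prepend. Next row=LF[10]=6
  step 14: row=6, L[6]='s', prepend. Next row=LF[6]=13
  step 15: row=13, L[13]='i', prepend. Next row=LF[13]=8
  step 16: row=8, L[8]='d', prepend. Next row=LF[8]=3
Reversed output: disintegrationP$

Answer: disintegrationP$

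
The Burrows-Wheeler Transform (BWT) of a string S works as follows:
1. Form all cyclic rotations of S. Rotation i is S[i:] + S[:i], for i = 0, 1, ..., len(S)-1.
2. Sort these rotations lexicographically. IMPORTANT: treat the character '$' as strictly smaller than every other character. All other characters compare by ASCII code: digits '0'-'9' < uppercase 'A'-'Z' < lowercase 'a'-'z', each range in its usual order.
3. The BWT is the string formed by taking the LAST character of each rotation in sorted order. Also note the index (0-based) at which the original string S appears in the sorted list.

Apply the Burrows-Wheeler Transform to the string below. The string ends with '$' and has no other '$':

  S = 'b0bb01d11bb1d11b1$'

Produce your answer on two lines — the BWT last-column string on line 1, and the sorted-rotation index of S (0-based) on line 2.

Answer: 1bbbdd11b0b$1b0111
11

Derivation:
All 18 rotations (rotation i = S[i:]+S[:i]):
  rot[0] = b0bb01d11bb1d11b1$
  rot[1] = 0bb01d11bb1d11b1$b
  rot[2] = bb01d11bb1d11b1$b0
  rot[3] = b01d11bb1d11b1$b0b
  rot[4] = 01d11bb1d11b1$b0bb
  rot[5] = 1d11bb1d11b1$b0bb0
  rot[6] = d11bb1d11b1$b0bb01
  rot[7] = 11bb1d11b1$b0bb01d
  rot[8] = 1bb1d11b1$b0bb01d1
  rot[9] = bb1d11b1$b0bb01d11
  rot[10] = b1d11b1$b0bb01d11b
  rot[11] = 1d11b1$b0bb01d11bb
  rot[12] = d11b1$b0bb01d11bb1
  rot[13] = 11b1$b0bb01d11bb1d
  rot[14] = 1b1$b0bb01d11bb1d1
  rot[15] = b1$b0bb01d11bb1d11
  rot[16] = 1$b0bb01d11bb1d11b
  rot[17] = $b0bb01d11bb1d11b1
Sorted (with $ < everything):
  sorted[0] = $b0bb01d11bb1d11b1  (last char: '1')
  sorted[1] = 01d11bb1d11b1$b0bb  (last char: 'b')
  sorted[2] = 0bb01d11bb1d11b1$b  (last char: 'b')
  sorted[3] = 1$b0bb01d11bb1d11b  (last char: 'b')
  sorted[4] = 11b1$b0bb01d11bb1d  (last char: 'd')
  sorted[5] = 11bb1d11b1$b0bb01d  (last char: 'd')
  sorted[6] = 1b1$b0bb01d11bb1d1  (last char: '1')
  sorted[7] = 1bb1d11b1$b0bb01d1  (last char: '1')
  sorted[8] = 1d11b1$b0bb01d11bb  (last char: 'b')
  sorted[9] = 1d11bb1d11b1$b0bb0  (last char: '0')
  sorted[10] = b01d11bb1d11b1$b0b  (last char: 'b')
  sorted[11] = b0bb01d11bb1d11b1$  (last char: '$')
  sorted[12] = b1$b0bb01d11bb1d11  (last char: '1')
  sorted[13] = b1d11b1$b0bb01d11b  (last char: 'b')
  sorted[14] = bb01d11bb1d11b1$b0  (last char: '0')
  sorted[15] = bb1d11b1$b0bb01d11  (last char: '1')
  sorted[16] = d11b1$b0bb01d11bb1  (last char: '1')
  sorted[17] = d11bb1d11b1$b0bb01  (last char: '1')
Last column: 1bbbdd11b0b$1b0111
Original string S is at sorted index 11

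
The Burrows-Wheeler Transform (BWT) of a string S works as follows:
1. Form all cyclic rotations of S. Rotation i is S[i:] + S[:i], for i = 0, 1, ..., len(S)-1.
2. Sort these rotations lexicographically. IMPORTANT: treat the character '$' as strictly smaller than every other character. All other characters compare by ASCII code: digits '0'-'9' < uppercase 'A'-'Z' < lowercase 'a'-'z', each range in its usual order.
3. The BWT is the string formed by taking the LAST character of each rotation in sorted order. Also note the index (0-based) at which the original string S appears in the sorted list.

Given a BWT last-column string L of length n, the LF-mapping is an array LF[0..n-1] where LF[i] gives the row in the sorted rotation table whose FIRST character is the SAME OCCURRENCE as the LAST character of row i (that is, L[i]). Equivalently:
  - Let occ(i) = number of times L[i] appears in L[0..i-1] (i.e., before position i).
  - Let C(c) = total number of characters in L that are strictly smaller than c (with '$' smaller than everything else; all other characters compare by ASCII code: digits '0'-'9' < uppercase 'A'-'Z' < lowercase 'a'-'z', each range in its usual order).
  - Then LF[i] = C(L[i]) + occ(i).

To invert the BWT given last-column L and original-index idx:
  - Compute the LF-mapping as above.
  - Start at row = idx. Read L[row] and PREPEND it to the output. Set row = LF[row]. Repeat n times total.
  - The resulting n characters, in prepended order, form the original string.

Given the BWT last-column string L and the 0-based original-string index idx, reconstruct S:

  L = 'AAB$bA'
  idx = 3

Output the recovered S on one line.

Answer: AbBAA$

Derivation:
LF mapping: 1 2 4 0 5 3
Walk LF starting at row 3, prepending L[row]:
  step 1: row=3, L[3]='$', prepend. Next row=LF[3]=0
  step 2: row=0, L[0]='A', prepend. Next row=LF[0]=1
  step 3: row=1, L[1]='A', prepend. Next row=LF[1]=2
  step 4: row=2, L[2]='B', prepend. Next row=LF[2]=4
  step 5: row=4, L[4]='b', prepend. Next row=LF[4]=5
  step 6: row=5, L[5]='A', prepend. Next row=LF[5]=3
Reversed output: AbBAA$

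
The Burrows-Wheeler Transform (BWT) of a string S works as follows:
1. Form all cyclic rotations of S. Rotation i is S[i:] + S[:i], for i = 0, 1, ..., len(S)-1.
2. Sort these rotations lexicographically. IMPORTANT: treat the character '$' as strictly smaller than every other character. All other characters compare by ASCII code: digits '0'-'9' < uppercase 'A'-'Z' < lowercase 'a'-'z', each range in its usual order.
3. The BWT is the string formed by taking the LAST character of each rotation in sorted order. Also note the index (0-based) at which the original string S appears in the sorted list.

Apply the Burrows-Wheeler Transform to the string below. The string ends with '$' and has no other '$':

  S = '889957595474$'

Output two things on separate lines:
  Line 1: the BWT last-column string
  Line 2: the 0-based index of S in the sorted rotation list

Answer: 47599745$8598
8

Derivation:
All 13 rotations (rotation i = S[i:]+S[:i]):
  rot[0] = 889957595474$
  rot[1] = 89957595474$8
  rot[2] = 9957595474$88
  rot[3] = 957595474$889
  rot[4] = 57595474$8899
  rot[5] = 7595474$88995
  rot[6] = 595474$889957
  rot[7] = 95474$8899575
  rot[8] = 5474$88995759
  rot[9] = 474$889957595
  rot[10] = 74$8899575954
  rot[11] = 4$88995759547
  rot[12] = $889957595474
Sorted (with $ < everything):
  sorted[0] = $889957595474  (last char: '4')
  sorted[1] = 4$88995759547  (last char: '7')
  sorted[2] = 474$889957595  (last char: '5')
  sorted[3] = 5474$88995759  (last char: '9')
  sorted[4] = 57595474$8899  (last char: '9')
  sorted[5] = 595474$889957  (last char: '7')
  sorted[6] = 74$8899575954  (last char: '4')
  sorted[7] = 7595474$88995  (last char: '5')
  sorted[8] = 889957595474$  (last char: '$')
  sorted[9] = 89957595474$8  (last char: '8')
  sorted[10] = 95474$8899575  (last char: '5')
  sorted[11] = 957595474$889  (last char: '9')
  sorted[12] = 9957595474$88  (last char: '8')
Last column: 47599745$8598
Original string S is at sorted index 8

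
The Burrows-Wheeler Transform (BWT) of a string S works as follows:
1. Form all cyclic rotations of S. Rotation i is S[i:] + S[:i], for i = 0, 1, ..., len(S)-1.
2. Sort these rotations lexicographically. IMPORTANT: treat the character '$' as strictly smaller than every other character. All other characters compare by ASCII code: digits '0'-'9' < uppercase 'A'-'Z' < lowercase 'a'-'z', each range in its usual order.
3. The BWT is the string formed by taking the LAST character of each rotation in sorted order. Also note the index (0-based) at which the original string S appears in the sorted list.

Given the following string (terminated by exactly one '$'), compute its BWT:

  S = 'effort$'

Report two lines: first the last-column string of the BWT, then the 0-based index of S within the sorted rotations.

Answer: t$effor
1

Derivation:
All 7 rotations (rotation i = S[i:]+S[:i]):
  rot[0] = effort$
  rot[1] = ffort$e
  rot[2] = fort$ef
  rot[3] = ort$eff
  rot[4] = rt$effo
  rot[5] = t$effor
  rot[6] = $effort
Sorted (with $ < everything):
  sorted[0] = $effort  (last char: 't')
  sorted[1] = effort$  (last char: '$')
  sorted[2] = ffort$e  (last char: 'e')
  sorted[3] = fort$ef  (last char: 'f')
  sorted[4] = ort$eff  (last char: 'f')
  sorted[5] = rt$effo  (last char: 'o')
  sorted[6] = t$effor  (last char: 'r')
Last column: t$effor
Original string S is at sorted index 1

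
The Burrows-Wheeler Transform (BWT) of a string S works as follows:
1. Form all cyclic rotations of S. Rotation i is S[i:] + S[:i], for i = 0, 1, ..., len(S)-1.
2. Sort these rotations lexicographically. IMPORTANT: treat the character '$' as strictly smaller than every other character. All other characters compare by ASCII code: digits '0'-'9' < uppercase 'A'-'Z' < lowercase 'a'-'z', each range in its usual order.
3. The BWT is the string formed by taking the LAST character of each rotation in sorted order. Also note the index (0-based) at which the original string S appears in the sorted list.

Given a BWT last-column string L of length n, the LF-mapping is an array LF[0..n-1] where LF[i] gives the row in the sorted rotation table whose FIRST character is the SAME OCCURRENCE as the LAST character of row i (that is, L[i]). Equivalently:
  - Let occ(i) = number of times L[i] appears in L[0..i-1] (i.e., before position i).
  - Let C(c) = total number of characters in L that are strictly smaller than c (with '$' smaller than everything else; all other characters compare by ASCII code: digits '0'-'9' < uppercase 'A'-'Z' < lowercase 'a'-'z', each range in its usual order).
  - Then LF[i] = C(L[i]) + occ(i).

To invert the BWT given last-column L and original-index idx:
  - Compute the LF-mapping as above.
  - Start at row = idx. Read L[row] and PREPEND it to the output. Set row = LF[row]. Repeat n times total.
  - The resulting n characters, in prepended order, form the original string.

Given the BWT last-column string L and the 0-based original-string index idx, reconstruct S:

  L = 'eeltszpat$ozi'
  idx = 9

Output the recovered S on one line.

Answer: teapotsizzle$

Derivation:
LF mapping: 2 3 5 9 8 11 7 1 10 0 6 12 4
Walk LF starting at row 9, prepending L[row]:
  step 1: row=9, L[9]='$', prepend. Next row=LF[9]=0
  step 2: row=0, L[0]='e', prepend. Next row=LF[0]=2
  step 3: row=2, L[2]='l', prepend. Next row=LF[2]=5
  step 4: row=5, L[5]='z', prepend. Next row=LF[5]=11
  step 5: row=11, L[11]='z', prepend. Next row=LF[11]=12
  step 6: row=12, L[12]='i', prepend. Next row=LF[12]=4
  step 7: row=4, L[4]='s', prepend. Next row=LF[4]=8
  step 8: row=8, L[8]='t', prepend. Next row=LF[8]=10
  step 9: row=10, L[10]='o', prepend. Next row=LF[10]=6
  step 10: row=6, L[6]='p', prepend. Next row=LF[6]=7
  step 11: row=7, L[7]='a', prepend. Next row=LF[7]=1
  step 12: row=1, L[1]='e', prepend. Next row=LF[1]=3
  step 13: row=3, L[3]='t', prepend. Next row=LF[3]=9
Reversed output: teapotsizzle$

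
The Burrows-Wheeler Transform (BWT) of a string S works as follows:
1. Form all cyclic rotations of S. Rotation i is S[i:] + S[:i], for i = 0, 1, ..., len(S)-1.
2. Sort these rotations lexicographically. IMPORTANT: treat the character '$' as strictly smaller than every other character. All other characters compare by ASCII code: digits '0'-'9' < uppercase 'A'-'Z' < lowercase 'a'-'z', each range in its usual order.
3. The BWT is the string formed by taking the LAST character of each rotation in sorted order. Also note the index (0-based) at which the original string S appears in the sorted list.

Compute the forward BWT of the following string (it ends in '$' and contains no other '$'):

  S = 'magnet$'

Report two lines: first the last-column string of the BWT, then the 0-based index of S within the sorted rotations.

Answer: tmna$ge
4

Derivation:
All 7 rotations (rotation i = S[i:]+S[:i]):
  rot[0] = magnet$
  rot[1] = agnet$m
  rot[2] = gnet$ma
  rot[3] = net$mag
  rot[4] = et$magn
  rot[5] = t$magne
  rot[6] = $magnet
Sorted (with $ < everything):
  sorted[0] = $magnet  (last char: 't')
  sorted[1] = agnet$m  (last char: 'm')
  sorted[2] = et$magn  (last char: 'n')
  sorted[3] = gnet$ma  (last char: 'a')
  sorted[4] = magnet$  (last char: '$')
  sorted[5] = net$mag  (last char: 'g')
  sorted[6] = t$magne  (last char: 'e')
Last column: tmna$ge
Original string S is at sorted index 4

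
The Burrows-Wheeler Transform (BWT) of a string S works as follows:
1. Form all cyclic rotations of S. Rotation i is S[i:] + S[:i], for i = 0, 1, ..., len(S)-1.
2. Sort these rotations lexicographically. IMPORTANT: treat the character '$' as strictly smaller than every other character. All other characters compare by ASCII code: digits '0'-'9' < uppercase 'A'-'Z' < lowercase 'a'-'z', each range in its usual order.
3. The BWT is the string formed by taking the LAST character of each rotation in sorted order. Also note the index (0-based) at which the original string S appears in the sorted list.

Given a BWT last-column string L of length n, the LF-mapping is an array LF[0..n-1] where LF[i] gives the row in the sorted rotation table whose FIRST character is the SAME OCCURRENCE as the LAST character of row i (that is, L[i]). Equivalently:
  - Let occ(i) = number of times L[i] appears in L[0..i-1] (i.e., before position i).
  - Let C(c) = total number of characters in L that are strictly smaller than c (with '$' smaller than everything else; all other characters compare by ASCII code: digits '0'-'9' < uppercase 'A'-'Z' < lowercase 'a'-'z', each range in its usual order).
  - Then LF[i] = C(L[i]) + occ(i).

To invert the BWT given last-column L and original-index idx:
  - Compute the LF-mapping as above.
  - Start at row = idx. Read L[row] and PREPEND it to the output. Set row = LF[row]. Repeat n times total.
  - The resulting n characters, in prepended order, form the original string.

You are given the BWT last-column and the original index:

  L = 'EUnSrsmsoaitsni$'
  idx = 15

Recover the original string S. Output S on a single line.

LF mapping: 1 3 8 2 11 12 7 13 10 4 5 15 14 9 6 0
Walk LF starting at row 15, prepending L[row]:
  step 1: row=15, L[15]='$', prepend. Next row=LF[15]=0
  step 2: row=0, L[0]='E', prepend. Next row=LF[0]=1
  step 3: row=1, L[1]='U', prepend. Next row=LF[1]=3
  step 4: row=3, L[3]='S', prepend. Next row=LF[3]=2
  step 5: row=2, L[2]='n', prepend. Next row=LF[2]=8
  step 6: row=8, L[8]='o', prepend. Next row=LF[8]=10
  step 7: row=10, L[10]='i', prepend. Next row=LF[10]=5
  step 8: row=5, L[5]='s', prepend. Next row=LF[5]=12
  step 9: row=12, L[12]='s', prepend. Next row=LF[12]=14
  step 10: row=14, L[14]='i', prepend. Next row=LF[14]=6
  step 11: row=6, L[6]='m', prepend. Next row=LF[6]=7
  step 12: row=7, L[7]='s', prepend. Next row=LF[7]=13
  step 13: row=13, L[13]='n', prepend. Next row=LF[13]=9
  step 14: row=9, L[9]='a', prepend. Next row=LF[9]=4
  step 15: row=4, L[4]='r', prepend. Next row=LF[4]=11
  step 16: row=11, L[11]='t', prepend. Next row=LF[11]=15
Reversed output: transmissionSUE$

Answer: transmissionSUE$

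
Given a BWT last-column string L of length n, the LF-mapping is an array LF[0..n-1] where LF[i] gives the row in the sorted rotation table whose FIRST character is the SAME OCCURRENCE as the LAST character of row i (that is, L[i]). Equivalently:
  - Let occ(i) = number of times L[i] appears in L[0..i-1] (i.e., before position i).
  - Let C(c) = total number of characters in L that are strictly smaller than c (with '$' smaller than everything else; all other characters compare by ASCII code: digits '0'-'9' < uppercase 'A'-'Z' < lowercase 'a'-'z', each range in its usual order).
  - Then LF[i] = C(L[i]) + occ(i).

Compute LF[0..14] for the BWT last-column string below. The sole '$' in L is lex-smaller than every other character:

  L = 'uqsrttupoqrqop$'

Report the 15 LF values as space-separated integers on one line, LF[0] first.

Answer: 13 5 10 8 11 12 14 3 1 6 9 7 2 4 0

Derivation:
Char counts: '$':1, 'o':2, 'p':2, 'q':3, 'r':2, 's':1, 't':2, 'u':2
C (first-col start): C('$')=0, C('o')=1, C('p')=3, C('q')=5, C('r')=8, C('s')=10, C('t')=11, C('u')=13
L[0]='u': occ=0, LF[0]=C('u')+0=13+0=13
L[1]='q': occ=0, LF[1]=C('q')+0=5+0=5
L[2]='s': occ=0, LF[2]=C('s')+0=10+0=10
L[3]='r': occ=0, LF[3]=C('r')+0=8+0=8
L[4]='t': occ=0, LF[4]=C('t')+0=11+0=11
L[5]='t': occ=1, LF[5]=C('t')+1=11+1=12
L[6]='u': occ=1, LF[6]=C('u')+1=13+1=14
L[7]='p': occ=0, LF[7]=C('p')+0=3+0=3
L[8]='o': occ=0, LF[8]=C('o')+0=1+0=1
L[9]='q': occ=1, LF[9]=C('q')+1=5+1=6
L[10]='r': occ=1, LF[10]=C('r')+1=8+1=9
L[11]='q': occ=2, LF[11]=C('q')+2=5+2=7
L[12]='o': occ=1, LF[12]=C('o')+1=1+1=2
L[13]='p': occ=1, LF[13]=C('p')+1=3+1=4
L[14]='$': occ=0, LF[14]=C('$')+0=0+0=0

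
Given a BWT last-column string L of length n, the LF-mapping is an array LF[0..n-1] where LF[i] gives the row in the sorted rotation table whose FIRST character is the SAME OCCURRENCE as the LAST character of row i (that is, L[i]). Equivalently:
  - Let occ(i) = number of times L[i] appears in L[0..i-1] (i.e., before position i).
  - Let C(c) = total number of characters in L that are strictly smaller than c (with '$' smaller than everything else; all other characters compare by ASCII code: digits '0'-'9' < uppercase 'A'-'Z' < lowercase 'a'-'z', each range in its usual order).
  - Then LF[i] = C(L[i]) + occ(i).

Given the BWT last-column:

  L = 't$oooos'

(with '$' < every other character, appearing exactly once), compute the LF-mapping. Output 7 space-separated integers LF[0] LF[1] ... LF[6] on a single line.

Char counts: '$':1, 'o':4, 's':1, 't':1
C (first-col start): C('$')=0, C('o')=1, C('s')=5, C('t')=6
L[0]='t': occ=0, LF[0]=C('t')+0=6+0=6
L[1]='$': occ=0, LF[1]=C('$')+0=0+0=0
L[2]='o': occ=0, LF[2]=C('o')+0=1+0=1
L[3]='o': occ=1, LF[3]=C('o')+1=1+1=2
L[4]='o': occ=2, LF[4]=C('o')+2=1+2=3
L[5]='o': occ=3, LF[5]=C('o')+3=1+3=4
L[6]='s': occ=0, LF[6]=C('s')+0=5+0=5

Answer: 6 0 1 2 3 4 5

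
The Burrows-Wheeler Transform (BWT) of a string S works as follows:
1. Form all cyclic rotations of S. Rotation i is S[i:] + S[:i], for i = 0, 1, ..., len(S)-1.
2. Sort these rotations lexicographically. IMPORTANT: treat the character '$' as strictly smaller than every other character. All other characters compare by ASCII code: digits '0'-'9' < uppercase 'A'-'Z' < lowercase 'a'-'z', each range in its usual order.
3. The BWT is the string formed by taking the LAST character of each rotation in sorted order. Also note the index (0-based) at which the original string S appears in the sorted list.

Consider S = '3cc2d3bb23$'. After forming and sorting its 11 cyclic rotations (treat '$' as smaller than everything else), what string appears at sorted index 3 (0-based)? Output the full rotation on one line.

All 11 rotations (rotation i = S[i:]+S[:i]):
  rot[0] = 3cc2d3bb23$
  rot[1] = cc2d3bb23$3
  rot[2] = c2d3bb23$3c
  rot[3] = 2d3bb23$3cc
  rot[4] = d3bb23$3cc2
  rot[5] = 3bb23$3cc2d
  rot[6] = bb23$3cc2d3
  rot[7] = b23$3cc2d3b
  rot[8] = 23$3cc2d3bb
  rot[9] = 3$3cc2d3bb2
  rot[10] = $3cc2d3bb23
Sorted (with $ < everything):
  sorted[0] = $3cc2d3bb23
  sorted[1] = 23$3cc2d3bb
  sorted[2] = 2d3bb23$3cc
  sorted[3] = 3$3cc2d3bb2
  sorted[4] = 3bb23$3cc2d
  sorted[5] = 3cc2d3bb23$
  sorted[6] = b23$3cc2d3b
  sorted[7] = bb23$3cc2d3
  sorted[8] = c2d3bb23$3c
  sorted[9] = cc2d3bb23$3
  sorted[10] = d3bb23$3cc2
sorted[3] = 3$3cc2d3bb2

Answer: 3$3cc2d3bb2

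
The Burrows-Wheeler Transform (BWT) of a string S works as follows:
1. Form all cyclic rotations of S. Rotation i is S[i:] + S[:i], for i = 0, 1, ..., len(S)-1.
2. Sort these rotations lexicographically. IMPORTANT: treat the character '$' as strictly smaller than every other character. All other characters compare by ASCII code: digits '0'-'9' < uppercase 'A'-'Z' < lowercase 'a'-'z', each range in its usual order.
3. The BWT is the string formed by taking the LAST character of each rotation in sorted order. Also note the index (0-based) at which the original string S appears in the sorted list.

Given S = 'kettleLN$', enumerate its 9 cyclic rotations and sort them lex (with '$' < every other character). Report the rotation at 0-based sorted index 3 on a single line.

Answer: eLN$kettl

Derivation:
All 9 rotations (rotation i = S[i:]+S[:i]):
  rot[0] = kettleLN$
  rot[1] = ettleLN$k
  rot[2] = ttleLN$ke
  rot[3] = tleLN$ket
  rot[4] = leLN$kett
  rot[5] = eLN$kettl
  rot[6] = LN$kettle
  rot[7] = N$kettleL
  rot[8] = $kettleLN
Sorted (with $ < everything):
  sorted[0] = $kettleLN
  sorted[1] = LN$kettle
  sorted[2] = N$kettleL
  sorted[3] = eLN$kettl
  sorted[4] = ettleLN$k
  sorted[5] = kettleLN$
  sorted[6] = leLN$kett
  sorted[7] = tleLN$ket
  sorted[8] = ttleLN$ke
sorted[3] = eLN$kettl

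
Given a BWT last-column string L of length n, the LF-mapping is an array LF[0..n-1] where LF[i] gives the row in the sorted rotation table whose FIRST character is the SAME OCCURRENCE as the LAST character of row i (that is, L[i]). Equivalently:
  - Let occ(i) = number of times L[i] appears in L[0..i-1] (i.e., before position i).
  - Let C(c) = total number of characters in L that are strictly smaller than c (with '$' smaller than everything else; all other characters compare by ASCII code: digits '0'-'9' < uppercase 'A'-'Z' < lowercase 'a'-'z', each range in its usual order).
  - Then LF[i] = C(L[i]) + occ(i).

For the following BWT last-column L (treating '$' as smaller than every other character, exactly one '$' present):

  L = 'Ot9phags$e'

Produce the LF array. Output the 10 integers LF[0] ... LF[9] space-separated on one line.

Char counts: '$':1, '9':1, 'O':1, 'a':1, 'e':1, 'g':1, 'h':1, 'p':1, 's':1, 't':1
C (first-col start): C('$')=0, C('9')=1, C('O')=2, C('a')=3, C('e')=4, C('g')=5, C('h')=6, C('p')=7, C('s')=8, C('t')=9
L[0]='O': occ=0, LF[0]=C('O')+0=2+0=2
L[1]='t': occ=0, LF[1]=C('t')+0=9+0=9
L[2]='9': occ=0, LF[2]=C('9')+0=1+0=1
L[3]='p': occ=0, LF[3]=C('p')+0=7+0=7
L[4]='h': occ=0, LF[4]=C('h')+0=6+0=6
L[5]='a': occ=0, LF[5]=C('a')+0=3+0=3
L[6]='g': occ=0, LF[6]=C('g')+0=5+0=5
L[7]='s': occ=0, LF[7]=C('s')+0=8+0=8
L[8]='$': occ=0, LF[8]=C('$')+0=0+0=0
L[9]='e': occ=0, LF[9]=C('e')+0=4+0=4

Answer: 2 9 1 7 6 3 5 8 0 4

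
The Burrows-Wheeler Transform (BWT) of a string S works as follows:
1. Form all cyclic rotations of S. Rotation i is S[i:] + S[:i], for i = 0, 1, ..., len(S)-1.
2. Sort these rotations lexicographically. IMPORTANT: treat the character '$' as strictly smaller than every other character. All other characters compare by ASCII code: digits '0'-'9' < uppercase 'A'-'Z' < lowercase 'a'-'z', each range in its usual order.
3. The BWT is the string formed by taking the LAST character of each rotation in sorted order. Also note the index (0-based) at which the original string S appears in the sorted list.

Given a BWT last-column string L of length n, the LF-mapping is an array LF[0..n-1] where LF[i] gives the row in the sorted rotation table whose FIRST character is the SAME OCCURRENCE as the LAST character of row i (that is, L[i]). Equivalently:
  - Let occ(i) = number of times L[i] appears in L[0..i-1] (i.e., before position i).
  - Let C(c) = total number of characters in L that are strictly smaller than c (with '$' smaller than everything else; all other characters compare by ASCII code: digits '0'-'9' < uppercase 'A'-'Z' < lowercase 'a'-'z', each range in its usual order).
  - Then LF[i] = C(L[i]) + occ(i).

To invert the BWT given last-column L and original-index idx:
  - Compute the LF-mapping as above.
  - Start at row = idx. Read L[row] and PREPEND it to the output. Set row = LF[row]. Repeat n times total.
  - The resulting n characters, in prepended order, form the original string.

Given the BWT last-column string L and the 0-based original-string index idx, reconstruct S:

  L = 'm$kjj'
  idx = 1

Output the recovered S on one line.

Answer: jkjm$

Derivation:
LF mapping: 4 0 3 1 2
Walk LF starting at row 1, prepending L[row]:
  step 1: row=1, L[1]='$', prepend. Next row=LF[1]=0
  step 2: row=0, L[0]='m', prepend. Next row=LF[0]=4
  step 3: row=4, L[4]='j', prepend. Next row=LF[4]=2
  step 4: row=2, L[2]='k', prepend. Next row=LF[2]=3
  step 5: row=3, L[3]='j', prepend. Next row=LF[3]=1
Reversed output: jkjm$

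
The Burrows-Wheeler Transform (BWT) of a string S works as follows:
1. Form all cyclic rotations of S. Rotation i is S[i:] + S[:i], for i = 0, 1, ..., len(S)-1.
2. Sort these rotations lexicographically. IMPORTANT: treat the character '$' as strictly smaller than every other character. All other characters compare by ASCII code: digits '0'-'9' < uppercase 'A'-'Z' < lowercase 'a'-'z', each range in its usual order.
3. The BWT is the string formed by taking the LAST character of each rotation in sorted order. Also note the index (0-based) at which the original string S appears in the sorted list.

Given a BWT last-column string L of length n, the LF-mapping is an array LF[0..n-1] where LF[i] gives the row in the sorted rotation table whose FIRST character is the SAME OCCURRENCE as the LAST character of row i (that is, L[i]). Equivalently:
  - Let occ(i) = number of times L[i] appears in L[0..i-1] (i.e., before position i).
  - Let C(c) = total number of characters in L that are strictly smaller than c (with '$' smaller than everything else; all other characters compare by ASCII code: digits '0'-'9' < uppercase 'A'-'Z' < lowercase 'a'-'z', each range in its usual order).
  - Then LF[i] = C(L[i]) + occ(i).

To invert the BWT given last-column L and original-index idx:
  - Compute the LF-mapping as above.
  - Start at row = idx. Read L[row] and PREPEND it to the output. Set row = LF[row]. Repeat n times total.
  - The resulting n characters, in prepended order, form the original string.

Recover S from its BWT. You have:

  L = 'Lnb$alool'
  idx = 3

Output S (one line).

LF mapping: 1 6 3 0 2 4 7 8 5
Walk LF starting at row 3, prepending L[row]:
  step 1: row=3, L[3]='$', prepend. Next row=LF[3]=0
  step 2: row=0, L[0]='L', prepend. Next row=LF[0]=1
  step 3: row=1, L[1]='n', prepend. Next row=LF[1]=6
  step 4: row=6, L[6]='o', prepend. Next row=LF[6]=7
  step 5: row=7, L[7]='o', prepend. Next row=LF[7]=8
  step 6: row=8, L[8]='l', prepend. Next row=LF[8]=5
  step 7: row=5, L[5]='l', prepend. Next row=LF[5]=4
  step 8: row=4, L[4]='a', prepend. Next row=LF[4]=2
  step 9: row=2, L[2]='b', prepend. Next row=LF[2]=3
Reversed output: balloonL$

Answer: balloonL$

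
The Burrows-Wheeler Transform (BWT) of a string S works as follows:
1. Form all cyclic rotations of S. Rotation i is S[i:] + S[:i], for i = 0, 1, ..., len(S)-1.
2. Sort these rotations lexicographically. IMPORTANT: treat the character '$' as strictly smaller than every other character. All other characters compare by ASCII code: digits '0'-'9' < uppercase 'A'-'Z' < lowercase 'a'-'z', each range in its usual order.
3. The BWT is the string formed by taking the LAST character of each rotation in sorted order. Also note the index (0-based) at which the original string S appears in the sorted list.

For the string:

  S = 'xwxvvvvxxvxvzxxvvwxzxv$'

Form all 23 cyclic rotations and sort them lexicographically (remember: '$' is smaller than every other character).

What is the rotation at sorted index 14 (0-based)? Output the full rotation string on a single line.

All 23 rotations (rotation i = S[i:]+S[:i]):
  rot[0] = xwxvvvvxxvxvzxxvvwxzxv$
  rot[1] = wxvvvvxxvxvzxxvvwxzxv$x
  rot[2] = xvvvvxxvxvzxxvvwxzxv$xw
  rot[3] = vvvvxxvxvzxxvvwxzxv$xwx
  rot[4] = vvvxxvxvzxxvvwxzxv$xwxv
  rot[5] = vvxxvxvzxxvvwxzxv$xwxvv
  rot[6] = vxxvxvzxxvvwxzxv$xwxvvv
  rot[7] = xxvxvzxxvvwxzxv$xwxvvvv
  rot[8] = xvxvzxxvvwxzxv$xwxvvvvx
  rot[9] = vxvzxxvvwxzxv$xwxvvvvxx
  rot[10] = xvzxxvvwxzxv$xwxvvvvxxv
  rot[11] = vzxxvvwxzxv$xwxvvvvxxvx
  rot[12] = zxxvvwxzxv$xwxvvvvxxvxv
  rot[13] = xxvvwxzxv$xwxvvvvxxvxvz
  rot[14] = xvvwxzxv$xwxvvvvxxvxvzx
  rot[15] = vvwxzxv$xwxvvvvxxvxvzxx
  rot[16] = vwxzxv$xwxvvvvxxvxvzxxv
  rot[17] = wxzxv$xwxvvvvxxvxvzxxvv
  rot[18] = xzxv$xwxvvvvxxvxvzxxvvw
  rot[19] = zxv$xwxvvvvxxvxvzxxvvwx
  rot[20] = xv$xwxvvvvxxvxvzxxvvwxz
  rot[21] = v$xwxvvvvxxvxvzxxvvwxzx
  rot[22] = $xwxvvvvxxvxvzxxvvwxzxv
Sorted (with $ < everything):
  sorted[0] = $xwxvvvvxxvxvzxxvvwxzxv
  sorted[1] = v$xwxvvvvxxvxvzxxvvwxzx
  sorted[2] = vvvvxxvxvzxxvvwxzxv$xwx
  sorted[3] = vvvxxvxvzxxvvwxzxv$xwxv
  sorted[4] = vvwxzxv$xwxvvvvxxvxvzxx
  sorted[5] = vvxxvxvzxxvvwxzxv$xwxvv
  sorted[6] = vwxzxv$xwxvvvvxxvxvzxxv
  sorted[7] = vxvzxxvvwxzxv$xwxvvvvxx
  sorted[8] = vxxvxvzxxvvwxzxv$xwxvvv
  sorted[9] = vzxxvvwxzxv$xwxvvvvxxvx
  sorted[10] = wxvvvvxxvxvzxxvvwxzxv$x
  sorted[11] = wxzxv$xwxvvvvxxvxvzxxvv
  sorted[12] = xv$xwxvvvvxxvxvzxxvvwxz
  sorted[13] = xvvvvxxvxvzxxvvwxzxv$xw
  sorted[14] = xvvwxzxv$xwxvvvvxxvxvzx
  sorted[15] = xvxvzxxvvwxzxv$xwxvvvvx
  sorted[16] = xvzxxvvwxzxv$xwxvvvvxxv
  sorted[17] = xwxvvvvxxvxvzxxvvwxzxv$
  sorted[18] = xxvvwxzxv$xwxvvvvxxvxvz
  sorted[19] = xxvxvzxxvvwxzxv$xwxvvvv
  sorted[20] = xzxv$xwxvvvvxxvxvzxxvvw
  sorted[21] = zxv$xwxvvvvxxvxvzxxvvwx
  sorted[22] = zxxvvwxzxv$xwxvvvvxxvxv
sorted[14] = xvvwxzxv$xwxvvvvxxvxvzx

Answer: xvvwxzxv$xwxvvvvxxvxvzx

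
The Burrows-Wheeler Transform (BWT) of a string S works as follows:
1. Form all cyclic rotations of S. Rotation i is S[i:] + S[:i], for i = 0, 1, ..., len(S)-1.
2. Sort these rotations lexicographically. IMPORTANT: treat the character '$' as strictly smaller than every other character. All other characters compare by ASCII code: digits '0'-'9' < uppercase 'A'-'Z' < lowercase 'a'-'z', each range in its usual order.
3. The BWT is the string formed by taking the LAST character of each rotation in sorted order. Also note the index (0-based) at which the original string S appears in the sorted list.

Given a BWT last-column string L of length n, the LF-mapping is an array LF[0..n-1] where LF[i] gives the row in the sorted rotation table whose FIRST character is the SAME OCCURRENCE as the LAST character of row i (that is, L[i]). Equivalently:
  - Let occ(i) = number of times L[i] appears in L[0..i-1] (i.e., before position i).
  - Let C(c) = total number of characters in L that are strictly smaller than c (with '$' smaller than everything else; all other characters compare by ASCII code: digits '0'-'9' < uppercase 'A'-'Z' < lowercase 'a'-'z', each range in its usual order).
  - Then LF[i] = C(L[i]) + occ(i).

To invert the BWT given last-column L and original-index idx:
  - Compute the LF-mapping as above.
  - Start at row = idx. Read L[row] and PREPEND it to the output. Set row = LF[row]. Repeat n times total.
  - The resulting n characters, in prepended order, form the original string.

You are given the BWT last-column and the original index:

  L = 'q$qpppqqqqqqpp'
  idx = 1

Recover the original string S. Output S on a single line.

LF mapping: 6 0 7 1 2 3 8 9 10 11 12 13 4 5
Walk LF starting at row 1, prepending L[row]:
  step 1: row=1, L[1]='$', prepend. Next row=LF[1]=0
  step 2: row=0, L[0]='q', prepend. Next row=LF[0]=6
  step 3: row=6, L[6]='q', prepend. Next row=LF[6]=8
  step 4: row=8, L[8]='q', prepend. Next row=LF[8]=10
  step 5: row=10, L[10]='q', prepend. Next row=LF[10]=12
  step 6: row=12, L[12]='p', prepend. Next row=LF[12]=4
  step 7: row=4, L[4]='p', prepend. Next row=LF[4]=2
  step 8: row=2, L[2]='q', prepend. Next row=LF[2]=7
  step 9: row=7, L[7]='q', prepend. Next row=LF[7]=9
  step 10: row=9, L[9]='q', prepend. Next row=LF[9]=11
  step 11: row=11, L[11]='q', prepend. Next row=LF[11]=13
  step 12: row=13, L[13]='p', prepend. Next row=LF[13]=5
  step 13: row=5, L[5]='p', prepend. Next row=LF[5]=3
  step 14: row=3, L[3]='p', prepend. Next row=LF[3]=1
Reversed output: pppqqqqppqqqq$

Answer: pppqqqqppqqqq$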